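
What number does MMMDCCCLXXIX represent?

MMMDCCCLXXIX: M=1000, M=1000, M=1000, D=500, C=100, C=100, C=100, L=50, X=10, X=10, IX=9
1000 + 1000 + 1000 + 500 + 100 + 100 + 100 + 50 + 10 + 10 + 9 = 3879

3879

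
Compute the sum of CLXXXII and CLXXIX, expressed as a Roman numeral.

CLXXXII = 182
CLXXIX = 179
182 + 179 = 361

CCCLXI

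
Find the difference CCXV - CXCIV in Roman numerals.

CCXV = 215
CXCIV = 194
215 - 194 = 21

XXI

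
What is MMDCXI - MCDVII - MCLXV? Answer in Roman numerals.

MMDCXI = 2611, MCDVII = 1407, MCLXV = 1165
2611 - 1407 = 1204
1204 - 1165 = 39

XXXIX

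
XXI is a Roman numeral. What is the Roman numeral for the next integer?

XXI = 21, so the next integer is 21 + 1 = 22

XXII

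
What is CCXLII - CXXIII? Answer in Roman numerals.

CCXLII = 242
CXXIII = 123
242 - 123 = 119

CXIX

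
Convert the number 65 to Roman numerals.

Convert 65 to Roman numerals:
  65 contains 1×50 (L)
  15 contains 1×10 (X)
  5 contains 1×5 (V)

LXV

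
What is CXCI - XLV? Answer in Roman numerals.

CXCI = 191
XLV = 45
191 - 45 = 146

CXLVI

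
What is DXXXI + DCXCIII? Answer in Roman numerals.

DXXXI = 531
DCXCIII = 693
531 + 693 = 1224

MCCXXIV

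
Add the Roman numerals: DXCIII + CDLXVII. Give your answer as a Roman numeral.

DXCIII = 593
CDLXVII = 467
593 + 467 = 1060

MLX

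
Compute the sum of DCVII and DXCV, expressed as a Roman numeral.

DCVII = 607
DXCV = 595
607 + 595 = 1202

MCCII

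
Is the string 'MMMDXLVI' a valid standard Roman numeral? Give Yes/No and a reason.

'MMMDXLVI': Check the rules: uses only the symbols I, V, X, L, C, D, M; no symbol is repeated more than three times in a row; V, L and D each appear at most once; the only place a smaller symbol precedes a larger one is the allowed subtractive pair XL, the symbol right after such a pair (if any) is smaller than the pair's first symbol, and otherwise the values never increase from left to right. Value: M (1000) + M (1000) + M (1000) + D (500) + XL (40) + V (5) + I (1) = 3546. So it is a valid standard Roman numeral.

Yes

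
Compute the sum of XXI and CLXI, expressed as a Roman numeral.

XXI = 21
CLXI = 161
21 + 161 = 182

CLXXXII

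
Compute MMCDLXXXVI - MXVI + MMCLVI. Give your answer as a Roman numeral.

MMCDLXXXVI = 2486, MXVI = 1016, MMCLVI = 2156
2486 - 1016 = 1470
1470 + 2156 = 3626

MMMDCXXVI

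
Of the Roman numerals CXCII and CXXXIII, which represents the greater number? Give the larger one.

CXCII = 192
CXXXIII = 133
192 is larger

CXCII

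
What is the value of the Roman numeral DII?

DII: D=500, I=1, I=1
500 + 1 + 1 = 502

502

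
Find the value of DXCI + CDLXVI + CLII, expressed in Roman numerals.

DXCI = 591, CDLXVI = 466, CLII = 152
591 + 466 = 1057
1057 + 152 = 1209

MCCIX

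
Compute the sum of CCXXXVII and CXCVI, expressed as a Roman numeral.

CCXXXVII = 237
CXCVI = 196
237 + 196 = 433

CDXXXIII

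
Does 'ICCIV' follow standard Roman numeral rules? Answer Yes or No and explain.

'ICCIV': Invalid subtractive combination: IC

No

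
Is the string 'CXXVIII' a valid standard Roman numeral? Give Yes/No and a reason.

'CXXVIII': Check the rules: uses only the symbols I, V, X, L, C, D, M; no symbol is repeated more than three times in a row; V, L and D each appear at most once; no smaller symbol precedes a larger one (values never increase from left to right). Value: C (100) + X (10) + X (10) + V (5) + I (1) + I (1) + I (1) = 128. So it is a valid standard Roman numeral.

Yes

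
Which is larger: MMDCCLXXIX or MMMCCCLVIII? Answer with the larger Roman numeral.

MMDCCLXXIX = 2779
MMMCCCLVIII = 3358
3358 is larger

MMMCCCLVIII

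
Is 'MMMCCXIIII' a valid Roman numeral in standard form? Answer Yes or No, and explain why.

'MMMCCXIIII': More than 3 consecutive I's

No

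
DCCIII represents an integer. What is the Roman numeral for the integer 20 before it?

DCCIII = 703
703 - 20 = 683

DCLXXXIII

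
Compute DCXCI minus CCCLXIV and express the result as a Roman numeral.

DCXCI = 691
CCCLXIV = 364
691 - 364 = 327

CCCXXVII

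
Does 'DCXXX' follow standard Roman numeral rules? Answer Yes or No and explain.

'DCXXX': Check the rules: uses only the symbols I, V, X, L, C, D, M; no symbol is repeated more than three times in a row; V, L and D each appear at most once; no smaller symbol precedes a larger one (values never increase from left to right). Value: D (500) + C (100) + X (10) + X (10) + X (10) = 630. So it is a valid standard Roman numeral.

Yes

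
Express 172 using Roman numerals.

Convert 172 to Roman numerals:
  172 contains 1×100 (C)
  72 contains 1×50 (L)
  22 contains 2×10 (XX)
  2 contains 2×1 (II)

CLXXII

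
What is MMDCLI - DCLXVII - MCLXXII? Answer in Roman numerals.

MMDCLI = 2651, DCLXVII = 667, MCLXXII = 1172
2651 - 667 = 1984
1984 - 1172 = 812

DCCCXII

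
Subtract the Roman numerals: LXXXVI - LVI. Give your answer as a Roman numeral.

LXXXVI = 86
LVI = 56
86 - 56 = 30

XXX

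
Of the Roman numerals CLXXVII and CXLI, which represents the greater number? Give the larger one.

CLXXVII = 177
CXLI = 141
177 is larger

CLXXVII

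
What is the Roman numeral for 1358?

Convert 1358 to Roman numerals:
  1358 contains 1×1000 (M)
  358 contains 3×100 (CCC)
  58 contains 1×50 (L)
  8 contains 1×5 (V)
  3 contains 3×1 (III)

MCCCLVIII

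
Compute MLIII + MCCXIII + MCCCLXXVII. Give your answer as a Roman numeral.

MLIII = 1053, MCCXIII = 1213, MCCCLXXVII = 1377
1053 + 1213 = 2266
2266 + 1377 = 3643

MMMDCXLIII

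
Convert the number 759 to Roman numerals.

Convert 759 to Roman numerals:
  759 contains 1×500 (D)
  259 contains 2×100 (CC)
  59 contains 1×50 (L)
  9 contains 1×9 (IX)

DCCLIX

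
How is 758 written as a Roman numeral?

Convert 758 to Roman numerals:
  758 contains 1×500 (D)
  258 contains 2×100 (CC)
  58 contains 1×50 (L)
  8 contains 1×5 (V)
  3 contains 3×1 (III)

DCCLVIII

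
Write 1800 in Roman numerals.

Convert 1800 to Roman numerals:
  1800 contains 1×1000 (M)
  800 contains 1×500 (D)
  300 contains 3×100 (CCC)

MDCCC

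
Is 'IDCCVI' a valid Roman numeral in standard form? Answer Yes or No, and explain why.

'IDCCVI': Invalid subtractive combination: ID

No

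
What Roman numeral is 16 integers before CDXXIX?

CDXXIX = 429
429 - 16 = 413

CDXIII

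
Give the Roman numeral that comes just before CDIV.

CDIV = 404; previous is 403

CDIII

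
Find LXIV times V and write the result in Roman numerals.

LXIV = 64
V = 5
64 × 5 = 320

CCCXX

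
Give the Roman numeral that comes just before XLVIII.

XLVIII = 48, so the previous integer is 48 - 1 = 47

XLVII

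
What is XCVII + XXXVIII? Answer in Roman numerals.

XCVII = 97
XXXVIII = 38
97 + 38 = 135

CXXXV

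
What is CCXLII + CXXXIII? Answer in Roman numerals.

CCXLII = 242
CXXXIII = 133
242 + 133 = 375

CCCLXXV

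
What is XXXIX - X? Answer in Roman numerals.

XXXIX = 39
X = 10
39 - 10 = 29

XXIX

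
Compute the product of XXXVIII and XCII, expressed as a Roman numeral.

XXXVIII = 38
XCII = 92
38 × 92 = 3496

MMMCDXCVI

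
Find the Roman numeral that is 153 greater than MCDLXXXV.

MCDLXXXV = 1485
1485 + 153 = 1638

MDCXXXVIII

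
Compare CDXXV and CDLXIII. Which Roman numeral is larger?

CDXXV = 425
CDLXIII = 463
463 is larger

CDLXIII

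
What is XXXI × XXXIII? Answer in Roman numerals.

XXXI = 31
XXXIII = 33
31 × 33 = 1023

MXXIII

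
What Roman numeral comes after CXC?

CXC = 190; next is 191

CXCI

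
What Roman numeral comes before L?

L = 50; previous is 49

XLIX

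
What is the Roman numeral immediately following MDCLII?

MDCLII = 1652, so the next integer is 1652 + 1 = 1653

MDCLIII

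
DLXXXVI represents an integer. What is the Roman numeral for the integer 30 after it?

DLXXXVI = 586
586 + 30 = 616

DCXVI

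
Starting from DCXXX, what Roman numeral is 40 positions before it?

DCXXX = 630
630 - 40 = 590

DXC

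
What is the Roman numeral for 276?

Convert 276 to Roman numerals:
  276 contains 2×100 (CC)
  76 contains 1×50 (L)
  26 contains 2×10 (XX)
  6 contains 1×5 (V)
  1 contains 1×1 (I)

CCLXXVI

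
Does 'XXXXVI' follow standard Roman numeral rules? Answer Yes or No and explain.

'XXXXVI': More than 3 consecutive X's

No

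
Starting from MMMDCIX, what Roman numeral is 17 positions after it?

MMMDCIX = 3609
3609 + 17 = 3626

MMMDCXXVI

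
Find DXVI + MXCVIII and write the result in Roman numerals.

DXVI = 516
MXCVIII = 1098
516 + 1098 = 1614

MDCXIV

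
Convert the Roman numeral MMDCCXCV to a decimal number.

MMDCCXCV: M=1000, M=1000, D=500, C=100, C=100, XC=90, V=5
1000 + 1000 + 500 + 100 + 100 + 90 + 5 = 2795

2795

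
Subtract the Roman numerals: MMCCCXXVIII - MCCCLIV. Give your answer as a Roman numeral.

MMCCCXXVIII = 2328
MCCCLIV = 1354
2328 - 1354 = 974

CMLXXIV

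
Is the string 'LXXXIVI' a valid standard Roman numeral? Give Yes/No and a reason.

'LXXXIVI': I cannot come right after the subtractive pair IV: once I is subtracted in IV, the next symbol must be smaller than I

No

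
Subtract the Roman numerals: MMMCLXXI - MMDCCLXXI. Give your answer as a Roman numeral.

MMMCLXXI = 3171
MMDCCLXXI = 2771
3171 - 2771 = 400

CD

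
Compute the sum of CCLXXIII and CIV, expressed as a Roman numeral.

CCLXXIII = 273
CIV = 104
273 + 104 = 377

CCCLXXVII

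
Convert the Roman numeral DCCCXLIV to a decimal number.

DCCCXLIV: D=500, C=100, C=100, C=100, XL=40, IV=4
500 + 100 + 100 + 100 + 40 + 4 = 844

844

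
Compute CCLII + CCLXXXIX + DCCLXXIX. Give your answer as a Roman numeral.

CCLII = 252, CCLXXXIX = 289, DCCLXXIX = 779
252 + 289 = 541
541 + 779 = 1320

MCCCXX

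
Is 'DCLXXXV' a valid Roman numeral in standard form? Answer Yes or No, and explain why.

'DCLXXXV': Check the rules: uses only the symbols I, V, X, L, C, D, M; no symbol is repeated more than three times in a row; V, L and D each appear at most once; no smaller symbol precedes a larger one (values never increase from left to right). Value: D (500) + C (100) + L (50) + X (10) + X (10) + X (10) + V (5) = 685. So it is a valid standard Roman numeral.

Yes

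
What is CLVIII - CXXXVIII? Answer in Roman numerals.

CLVIII = 158
CXXXVIII = 138
158 - 138 = 20

XX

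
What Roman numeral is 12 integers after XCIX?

XCIX = 99
99 + 12 = 111

CXI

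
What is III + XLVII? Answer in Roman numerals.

III = 3
XLVII = 47
3 + 47 = 50

L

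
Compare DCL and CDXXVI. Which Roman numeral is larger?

DCL = 650
CDXXVI = 426
650 is larger

DCL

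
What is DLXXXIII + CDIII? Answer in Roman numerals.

DLXXXIII = 583
CDIII = 403
583 + 403 = 986

CMLXXXVI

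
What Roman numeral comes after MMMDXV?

MMMDXV = 3515, so the next integer is 3515 + 1 = 3516

MMMDXVI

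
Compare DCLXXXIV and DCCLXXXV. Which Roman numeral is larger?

DCLXXXIV = 684
DCCLXXXV = 785
785 is larger

DCCLXXXV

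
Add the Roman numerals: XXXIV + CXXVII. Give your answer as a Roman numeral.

XXXIV = 34
CXXVII = 127
34 + 127 = 161

CLXI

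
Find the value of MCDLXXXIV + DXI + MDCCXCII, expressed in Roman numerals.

MCDLXXXIV = 1484, DXI = 511, MDCCXCII = 1792
1484 + 511 = 1995
1995 + 1792 = 3787

MMMDCCLXXXVII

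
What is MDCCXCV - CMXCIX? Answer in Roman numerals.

MDCCXCV = 1795
CMXCIX = 999
1795 - 999 = 796

DCCXCVI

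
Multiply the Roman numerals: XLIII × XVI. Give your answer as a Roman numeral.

XLIII = 43
XVI = 16
43 × 16 = 688

DCLXXXVIII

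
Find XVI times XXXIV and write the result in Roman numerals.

XVI = 16
XXXIV = 34
16 × 34 = 544

DXLIV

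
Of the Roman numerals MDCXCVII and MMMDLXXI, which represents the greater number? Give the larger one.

MDCXCVII = 1697
MMMDLXXI = 3571
3571 is larger

MMMDLXXI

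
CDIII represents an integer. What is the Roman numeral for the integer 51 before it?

CDIII = 403
403 - 51 = 352

CCCLII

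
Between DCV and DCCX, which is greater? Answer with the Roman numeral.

DCV = 605
DCCX = 710
710 is larger

DCCX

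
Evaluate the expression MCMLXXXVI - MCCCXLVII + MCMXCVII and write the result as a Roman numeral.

MCMLXXXVI = 1986, MCCCXLVII = 1347, MCMXCVII = 1997
1986 - 1347 = 639
639 + 1997 = 2636

MMDCXXXVI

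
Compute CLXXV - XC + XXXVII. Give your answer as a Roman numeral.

CLXXV = 175, XC = 90, XXXVII = 37
175 - 90 = 85
85 + 37 = 122

CXXII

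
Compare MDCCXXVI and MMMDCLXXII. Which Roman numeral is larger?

MDCCXXVI = 1726
MMMDCLXXII = 3672
3672 is larger

MMMDCLXXII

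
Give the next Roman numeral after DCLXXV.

DCLXXV = 675, so the next integer is 675 + 1 = 676

DCLXXVI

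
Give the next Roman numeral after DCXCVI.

DCXCVI = 696; next is 697

DCXCVII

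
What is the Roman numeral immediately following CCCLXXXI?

CCCLXXXI = 381, so the next integer is 381 + 1 = 382

CCCLXXXII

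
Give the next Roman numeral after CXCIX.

CXCIX = 199; next is 200

CC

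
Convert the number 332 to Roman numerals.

Convert 332 to Roman numerals:
  332 contains 3×100 (CCC)
  32 contains 3×10 (XXX)
  2 contains 2×1 (II)

CCCXXXII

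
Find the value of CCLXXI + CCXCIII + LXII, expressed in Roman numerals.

CCLXXI = 271, CCXCIII = 293, LXII = 62
271 + 293 = 564
564 + 62 = 626

DCXXVI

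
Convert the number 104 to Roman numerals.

Convert 104 to Roman numerals:
  104 contains 1×100 (C)
  4 contains 1×4 (IV)

CIV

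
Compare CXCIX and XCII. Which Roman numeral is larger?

CXCIX = 199
XCII = 92
199 is larger

CXCIX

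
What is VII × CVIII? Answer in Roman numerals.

VII = 7
CVIII = 108
7 × 108 = 756

DCCLVI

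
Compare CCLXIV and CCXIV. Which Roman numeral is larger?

CCLXIV = 264
CCXIV = 214
264 is larger

CCLXIV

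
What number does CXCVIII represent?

CXCVIII: C=100, XC=90, V=5, I=1, I=1, I=1
100 + 90 + 5 + 1 + 1 + 1 = 198

198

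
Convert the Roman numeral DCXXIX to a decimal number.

DCXXIX: D=500, C=100, X=10, X=10, IX=9
500 + 100 + 10 + 10 + 9 = 629

629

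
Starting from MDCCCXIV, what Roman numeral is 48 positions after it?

MDCCCXIV = 1814
1814 + 48 = 1862

MDCCCLXII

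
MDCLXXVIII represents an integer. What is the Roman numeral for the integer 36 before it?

MDCLXXVIII = 1678
1678 - 36 = 1642

MDCXLII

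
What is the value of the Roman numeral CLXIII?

CLXIII: C=100, L=50, X=10, I=1, I=1, I=1
100 + 50 + 10 + 1 + 1 + 1 = 163

163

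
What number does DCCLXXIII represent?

DCCLXXIII: D=500, C=100, C=100, L=50, X=10, X=10, I=1, I=1, I=1
500 + 100 + 100 + 50 + 10 + 10 + 1 + 1 + 1 = 773

773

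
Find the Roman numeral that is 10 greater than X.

X = 10
10 + 10 = 20

XX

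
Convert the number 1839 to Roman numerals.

Convert 1839 to Roman numerals:
  1839 contains 1×1000 (M)
  839 contains 1×500 (D)
  339 contains 3×100 (CCC)
  39 contains 3×10 (XXX)
  9 contains 1×9 (IX)

MDCCCXXXIX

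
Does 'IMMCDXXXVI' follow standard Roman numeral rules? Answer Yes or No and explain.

'IMMCDXXXVI': Invalid subtractive combination: IM

No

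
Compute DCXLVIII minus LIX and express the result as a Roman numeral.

DCXLVIII = 648
LIX = 59
648 - 59 = 589

DLXXXIX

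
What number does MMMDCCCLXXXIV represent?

MMMDCCCLXXXIV: M=1000, M=1000, M=1000, D=500, C=100, C=100, C=100, L=50, X=10, X=10, X=10, IV=4
1000 + 1000 + 1000 + 500 + 100 + 100 + 100 + 50 + 10 + 10 + 10 + 4 = 3884

3884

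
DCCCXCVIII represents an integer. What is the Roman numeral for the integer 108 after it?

DCCCXCVIII = 898
898 + 108 = 1006

MVI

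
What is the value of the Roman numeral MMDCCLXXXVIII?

MMDCCLXXXVIII: M=1000, M=1000, D=500, C=100, C=100, L=50, X=10, X=10, X=10, V=5, I=1, I=1, I=1
1000 + 1000 + 500 + 100 + 100 + 50 + 10 + 10 + 10 + 5 + 1 + 1 + 1 = 2788

2788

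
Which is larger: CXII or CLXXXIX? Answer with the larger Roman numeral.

CXII = 112
CLXXXIX = 189
189 is larger

CLXXXIX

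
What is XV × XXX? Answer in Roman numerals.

XV = 15
XXX = 30
15 × 30 = 450

CDL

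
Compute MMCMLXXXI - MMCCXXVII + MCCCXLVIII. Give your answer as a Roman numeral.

MMCMLXXXI = 2981, MMCCXXVII = 2227, MCCCXLVIII = 1348
2981 - 2227 = 754
754 + 1348 = 2102

MMCII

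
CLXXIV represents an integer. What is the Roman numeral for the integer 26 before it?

CLXXIV = 174
174 - 26 = 148

CXLVIII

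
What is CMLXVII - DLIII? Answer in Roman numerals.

CMLXVII = 967
DLIII = 553
967 - 553 = 414

CDXIV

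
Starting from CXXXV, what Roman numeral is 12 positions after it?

CXXXV = 135
135 + 12 = 147

CXLVII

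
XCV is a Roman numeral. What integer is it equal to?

XCV: XC=90, V=5
90 + 5 = 95

95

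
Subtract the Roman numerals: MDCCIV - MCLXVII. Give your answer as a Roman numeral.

MDCCIV = 1704
MCLXVII = 1167
1704 - 1167 = 537

DXXXVII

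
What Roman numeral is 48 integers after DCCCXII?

DCCCXII = 812
812 + 48 = 860

DCCCLX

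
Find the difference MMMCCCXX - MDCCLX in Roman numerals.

MMMCCCXX = 3320
MDCCLX = 1760
3320 - 1760 = 1560

MDLX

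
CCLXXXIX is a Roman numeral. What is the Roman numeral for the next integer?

CCLXXXIX = 289, so the next integer is 289 + 1 = 290

CCXC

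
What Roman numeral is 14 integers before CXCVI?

CXCVI = 196
196 - 14 = 182

CLXXXII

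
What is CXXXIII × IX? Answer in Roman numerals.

CXXXIII = 133
IX = 9
133 × 9 = 1197

MCXCVII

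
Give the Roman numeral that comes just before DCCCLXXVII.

DCCCLXXVII = 877, so the previous integer is 877 - 1 = 876

DCCCLXXVI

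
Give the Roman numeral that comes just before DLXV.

DLXV = 565, so the previous integer is 565 - 1 = 564

DLXIV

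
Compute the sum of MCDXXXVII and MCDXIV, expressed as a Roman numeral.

MCDXXXVII = 1437
MCDXIV = 1414
1437 + 1414 = 2851

MMDCCCLI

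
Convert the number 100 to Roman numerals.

Convert 100 to Roman numerals:
  100 contains 1×100 (C)

C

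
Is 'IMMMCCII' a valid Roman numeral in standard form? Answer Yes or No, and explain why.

'IMMMCCII': Invalid subtractive combination: IM

No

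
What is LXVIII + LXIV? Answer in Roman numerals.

LXVIII = 68
LXIV = 64
68 + 64 = 132

CXXXII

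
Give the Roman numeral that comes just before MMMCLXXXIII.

MMMCLXXXIII = 3183, so the previous integer is 3183 - 1 = 3182

MMMCLXXXII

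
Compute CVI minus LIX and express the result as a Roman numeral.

CVI = 106
LIX = 59
106 - 59 = 47

XLVII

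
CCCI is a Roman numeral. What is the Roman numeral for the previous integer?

CCCI = 301; previous is 300

CCC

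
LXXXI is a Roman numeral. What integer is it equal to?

LXXXI: L=50, X=10, X=10, X=10, I=1
50 + 10 + 10 + 10 + 1 = 81

81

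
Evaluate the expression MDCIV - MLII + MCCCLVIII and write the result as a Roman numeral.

MDCIV = 1604, MLII = 1052, MCCCLVIII = 1358
1604 - 1052 = 552
552 + 1358 = 1910

MCMX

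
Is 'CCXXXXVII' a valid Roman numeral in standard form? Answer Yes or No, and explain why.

'CCXXXXVII': More than 3 consecutive X's

No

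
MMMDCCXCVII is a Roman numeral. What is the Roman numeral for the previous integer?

MMMDCCXCVII = 3797, so the previous integer is 3797 - 1 = 3796

MMMDCCXCVI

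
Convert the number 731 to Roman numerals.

Convert 731 to Roman numerals:
  731 contains 1×500 (D)
  231 contains 2×100 (CC)
  31 contains 3×10 (XXX)
  1 contains 1×1 (I)

DCCXXXI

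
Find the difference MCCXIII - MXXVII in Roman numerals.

MCCXIII = 1213
MXXVII = 1027
1213 - 1027 = 186

CLXXXVI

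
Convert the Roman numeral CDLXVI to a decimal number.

CDLXVI: CD=400, L=50, X=10, V=5, I=1
400 + 50 + 10 + 5 + 1 = 466

466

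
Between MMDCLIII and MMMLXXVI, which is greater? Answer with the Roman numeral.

MMDCLIII = 2653
MMMLXXVI = 3076
3076 is larger

MMMLXXVI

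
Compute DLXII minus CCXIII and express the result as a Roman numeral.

DLXII = 562
CCXIII = 213
562 - 213 = 349

CCCXLIX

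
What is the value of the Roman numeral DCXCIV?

DCXCIV: D=500, C=100, XC=90, IV=4
500 + 100 + 90 + 4 = 694

694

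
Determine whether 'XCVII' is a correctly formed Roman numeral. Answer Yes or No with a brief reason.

'XCVII': Check the rules: uses only the symbols I, V, X, L, C, D, M; no symbol is repeated more than three times in a row; V, L and D each appear at most once; the only place a smaller symbol precedes a larger one is the allowed subtractive pair XC, the symbol right after such a pair (if any) is smaller than the pair's first symbol, and otherwise the values never increase from left to right. Value: XC (90) + V (5) + I (1) + I (1) = 97. So it is a valid standard Roman numeral.

Yes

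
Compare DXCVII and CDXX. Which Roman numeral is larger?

DXCVII = 597
CDXX = 420
597 is larger

DXCVII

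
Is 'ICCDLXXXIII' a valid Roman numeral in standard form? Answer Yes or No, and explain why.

'ICCDLXXXIII': Invalid subtractive combination: IC

No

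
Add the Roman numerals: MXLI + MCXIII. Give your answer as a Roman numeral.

MXLI = 1041
MCXIII = 1113
1041 + 1113 = 2154

MMCLIV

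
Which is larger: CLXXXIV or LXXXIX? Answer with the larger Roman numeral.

CLXXXIV = 184
LXXXIX = 89
184 is larger

CLXXXIV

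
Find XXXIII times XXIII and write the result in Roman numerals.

XXXIII = 33
XXIII = 23
33 × 23 = 759

DCCLIX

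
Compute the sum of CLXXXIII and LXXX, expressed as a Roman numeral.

CLXXXIII = 183
LXXX = 80
183 + 80 = 263

CCLXIII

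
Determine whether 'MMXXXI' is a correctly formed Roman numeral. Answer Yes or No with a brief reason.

'MMXXXI': Check the rules: uses only the symbols I, V, X, L, C, D, M; no symbol is repeated more than three times in a row; V, L and D each appear at most once; no smaller symbol precedes a larger one (values never increase from left to right). Value: M (1000) + M (1000) + X (10) + X (10) + X (10) + I (1) = 2031. So it is a valid standard Roman numeral.

Yes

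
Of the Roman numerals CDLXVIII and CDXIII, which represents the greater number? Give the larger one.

CDLXVIII = 468
CDXIII = 413
468 is larger

CDLXVIII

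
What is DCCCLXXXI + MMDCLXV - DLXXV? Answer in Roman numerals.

DCCCLXXXI = 881, MMDCLXV = 2665, DLXXV = 575
881 + 2665 = 3546
3546 - 575 = 2971

MMCMLXXI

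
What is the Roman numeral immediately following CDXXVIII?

CDXXVIII = 428; next is 429

CDXXIX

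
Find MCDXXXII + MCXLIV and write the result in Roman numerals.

MCDXXXII = 1432
MCXLIV = 1144
1432 + 1144 = 2576

MMDLXXVI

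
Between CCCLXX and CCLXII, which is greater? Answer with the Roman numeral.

CCCLXX = 370
CCLXII = 262
370 is larger

CCCLXX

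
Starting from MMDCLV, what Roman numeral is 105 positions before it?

MMDCLV = 2655
2655 - 105 = 2550

MMDL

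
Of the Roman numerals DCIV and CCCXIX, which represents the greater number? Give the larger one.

DCIV = 604
CCCXIX = 319
604 is larger

DCIV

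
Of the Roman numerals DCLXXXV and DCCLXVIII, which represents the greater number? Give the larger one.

DCLXXXV = 685
DCCLXVIII = 768
768 is larger

DCCLXVIII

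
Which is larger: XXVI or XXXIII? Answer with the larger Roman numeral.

XXVI = 26
XXXIII = 33
33 is larger

XXXIII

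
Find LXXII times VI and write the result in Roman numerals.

LXXII = 72
VI = 6
72 × 6 = 432

CDXXXII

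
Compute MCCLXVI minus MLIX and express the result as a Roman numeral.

MCCLXVI = 1266
MLIX = 1059
1266 - 1059 = 207

CCVII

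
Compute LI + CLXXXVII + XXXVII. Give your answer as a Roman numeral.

LI = 51, CLXXXVII = 187, XXXVII = 37
51 + 187 = 238
238 + 37 = 275

CCLXXV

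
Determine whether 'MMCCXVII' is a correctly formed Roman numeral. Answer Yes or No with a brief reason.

'MMCCXVII': Check the rules: uses only the symbols I, V, X, L, C, D, M; no symbol is repeated more than three times in a row; V, L and D each appear at most once; no smaller symbol precedes a larger one (values never increase from left to right). Value: M (1000) + M (1000) + C (100) + C (100) + X (10) + V (5) + I (1) + I (1) = 2217. So it is a valid standard Roman numeral.

Yes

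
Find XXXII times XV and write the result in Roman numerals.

XXXII = 32
XV = 15
32 × 15 = 480

CDLXXX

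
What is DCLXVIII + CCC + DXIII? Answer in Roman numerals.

DCLXVIII = 668, CCC = 300, DXIII = 513
668 + 300 = 968
968 + 513 = 1481

MCDLXXXI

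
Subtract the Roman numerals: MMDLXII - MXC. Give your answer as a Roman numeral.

MMDLXII = 2562
MXC = 1090
2562 - 1090 = 1472

MCDLXXII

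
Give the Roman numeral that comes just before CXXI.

CXXI = 121, so the previous integer is 121 - 1 = 120

CXX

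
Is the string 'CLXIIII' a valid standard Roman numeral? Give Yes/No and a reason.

'CLXIIII': More than 3 consecutive I's

No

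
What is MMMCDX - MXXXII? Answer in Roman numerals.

MMMCDX = 3410
MXXXII = 1032
3410 - 1032 = 2378

MMCCCLXXVIII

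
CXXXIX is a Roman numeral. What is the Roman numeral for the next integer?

CXXXIX = 139; next is 140

CXL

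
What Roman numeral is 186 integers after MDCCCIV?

MDCCCIV = 1804
1804 + 186 = 1990

MCMXC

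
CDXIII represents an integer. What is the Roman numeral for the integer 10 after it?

CDXIII = 413
413 + 10 = 423

CDXXIII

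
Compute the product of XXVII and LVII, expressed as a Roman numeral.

XXVII = 27
LVII = 57
27 × 57 = 1539

MDXXXIX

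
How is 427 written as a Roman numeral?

Convert 427 to Roman numerals:
  427 contains 1×400 (CD)
  27 contains 2×10 (XX)
  7 contains 1×5 (V)
  2 contains 2×1 (II)

CDXXVII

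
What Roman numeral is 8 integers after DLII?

DLII = 552
552 + 8 = 560

DLX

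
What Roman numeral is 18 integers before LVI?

LVI = 56
56 - 18 = 38

XXXVIII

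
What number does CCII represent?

CCII: C=100, C=100, I=1, I=1
100 + 100 + 1 + 1 = 202

202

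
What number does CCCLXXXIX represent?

CCCLXXXIX: C=100, C=100, C=100, L=50, X=10, X=10, X=10, IX=9
100 + 100 + 100 + 50 + 10 + 10 + 10 + 9 = 389

389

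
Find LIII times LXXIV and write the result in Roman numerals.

LIII = 53
LXXIV = 74
53 × 74 = 3922

MMMCMXXII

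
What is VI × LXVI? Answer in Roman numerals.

VI = 6
LXVI = 66
6 × 66 = 396

CCCXCVI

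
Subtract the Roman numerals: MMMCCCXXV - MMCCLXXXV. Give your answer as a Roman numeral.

MMMCCCXXV = 3325
MMCCLXXXV = 2285
3325 - 2285 = 1040

MXL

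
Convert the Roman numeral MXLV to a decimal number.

MXLV: M=1000, XL=40, V=5
1000 + 40 + 5 = 1045

1045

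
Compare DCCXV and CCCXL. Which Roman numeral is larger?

DCCXV = 715
CCCXL = 340
715 is larger

DCCXV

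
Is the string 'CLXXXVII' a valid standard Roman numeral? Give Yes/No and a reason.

'CLXXXVII': Check the rules: uses only the symbols I, V, X, L, C, D, M; no symbol is repeated more than three times in a row; V, L and D each appear at most once; no smaller symbol precedes a larger one (values never increase from left to right). Value: C (100) + L (50) + X (10) + X (10) + X (10) + V (5) + I (1) + I (1) = 187. So it is a valid standard Roman numeral.

Yes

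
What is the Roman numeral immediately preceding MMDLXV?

MMDLXV = 2565; previous is 2564

MMDLXIV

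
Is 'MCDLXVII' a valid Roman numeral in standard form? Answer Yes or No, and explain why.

'MCDLXVII': Check the rules: uses only the symbols I, V, X, L, C, D, M; no symbol is repeated more than three times in a row; V, L and D each appear at most once; the only place a smaller symbol precedes a larger one is the allowed subtractive pair CD, the symbol right after such a pair (if any) is smaller than the pair's first symbol, and otherwise the values never increase from left to right. Value: M (1000) + CD (400) + L (50) + X (10) + V (5) + I (1) + I (1) = 1467. So it is a valid standard Roman numeral.

Yes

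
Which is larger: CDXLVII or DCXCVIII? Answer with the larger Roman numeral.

CDXLVII = 447
DCXCVIII = 698
698 is larger

DCXCVIII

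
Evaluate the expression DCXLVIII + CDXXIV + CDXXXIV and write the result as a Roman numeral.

DCXLVIII = 648, CDXXIV = 424, CDXXXIV = 434
648 + 424 = 1072
1072 + 434 = 1506

MDVI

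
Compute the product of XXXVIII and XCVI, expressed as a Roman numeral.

XXXVIII = 38
XCVI = 96
38 × 96 = 3648

MMMDCXLVIII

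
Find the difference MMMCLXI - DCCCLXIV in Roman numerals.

MMMCLXI = 3161
DCCCLXIV = 864
3161 - 864 = 2297

MMCCXCVII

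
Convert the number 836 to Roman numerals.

Convert 836 to Roman numerals:
  836 contains 1×500 (D)
  336 contains 3×100 (CCC)
  36 contains 3×10 (XXX)
  6 contains 1×5 (V)
  1 contains 1×1 (I)

DCCCXXXVI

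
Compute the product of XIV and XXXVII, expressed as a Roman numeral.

XIV = 14
XXXVII = 37
14 × 37 = 518

DXVIII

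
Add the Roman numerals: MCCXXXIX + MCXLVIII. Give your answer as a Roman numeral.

MCCXXXIX = 1239
MCXLVIII = 1148
1239 + 1148 = 2387

MMCCCLXXXVII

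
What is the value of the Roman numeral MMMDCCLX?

MMMDCCLX: M=1000, M=1000, M=1000, D=500, C=100, C=100, L=50, X=10
1000 + 1000 + 1000 + 500 + 100 + 100 + 50 + 10 = 3760

3760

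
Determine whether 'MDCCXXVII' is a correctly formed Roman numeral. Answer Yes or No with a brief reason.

'MDCCXXVII': Check the rules: uses only the symbols I, V, X, L, C, D, M; no symbol is repeated more than three times in a row; V, L and D each appear at most once; no smaller symbol precedes a larger one (values never increase from left to right). Value: M (1000) + D (500) + C (100) + C (100) + X (10) + X (10) + V (5) + I (1) + I (1) = 1727. So it is a valid standard Roman numeral.

Yes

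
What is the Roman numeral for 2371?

Convert 2371 to Roman numerals:
  2371 contains 2×1000 (MM)
  371 contains 3×100 (CCC)
  71 contains 1×50 (L)
  21 contains 2×10 (XX)
  1 contains 1×1 (I)

MMCCCLXXI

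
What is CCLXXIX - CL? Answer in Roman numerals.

CCLXXIX = 279
CL = 150
279 - 150 = 129

CXXIX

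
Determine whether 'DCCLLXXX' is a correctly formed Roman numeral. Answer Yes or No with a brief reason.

'DCCLLXXX': L should not appear more than once

No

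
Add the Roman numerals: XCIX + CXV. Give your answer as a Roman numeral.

XCIX = 99
CXV = 115
99 + 115 = 214

CCXIV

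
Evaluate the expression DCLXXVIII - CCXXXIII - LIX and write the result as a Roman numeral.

DCLXXVIII = 678, CCXXXIII = 233, LIX = 59
678 - 233 = 445
445 - 59 = 386

CCCLXXXVI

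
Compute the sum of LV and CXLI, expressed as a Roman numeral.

LV = 55
CXLI = 141
55 + 141 = 196

CXCVI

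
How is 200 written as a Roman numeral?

Convert 200 to Roman numerals:
  200 contains 2×100 (CC)

CC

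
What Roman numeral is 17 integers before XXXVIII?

XXXVIII = 38
38 - 17 = 21

XXI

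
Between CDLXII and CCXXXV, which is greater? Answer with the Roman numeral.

CDLXII = 462
CCXXXV = 235
462 is larger

CDLXII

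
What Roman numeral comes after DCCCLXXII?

DCCCLXXII = 872; next is 873

DCCCLXXIII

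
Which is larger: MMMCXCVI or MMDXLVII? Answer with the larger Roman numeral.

MMMCXCVI = 3196
MMDXLVII = 2547
3196 is larger

MMMCXCVI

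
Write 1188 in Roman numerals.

Convert 1188 to Roman numerals:
  1188 contains 1×1000 (M)
  188 contains 1×100 (C)
  88 contains 1×50 (L)
  38 contains 3×10 (XXX)
  8 contains 1×5 (V)
  3 contains 3×1 (III)

MCLXXXVIII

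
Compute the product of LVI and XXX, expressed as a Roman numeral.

LVI = 56
XXX = 30
56 × 30 = 1680

MDCLXXX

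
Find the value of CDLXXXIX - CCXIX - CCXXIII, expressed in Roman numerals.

CDLXXXIX = 489, CCXIX = 219, CCXXIII = 223
489 - 219 = 270
270 - 223 = 47

XLVII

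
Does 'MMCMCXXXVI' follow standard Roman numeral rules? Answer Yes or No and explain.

'MMCMCXXXVI': C cannot come right after the subtractive pair CM: once C is subtracted in CM, the next symbol must be smaller than C

No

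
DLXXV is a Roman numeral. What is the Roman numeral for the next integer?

DLXXV = 575; next is 576

DLXXVI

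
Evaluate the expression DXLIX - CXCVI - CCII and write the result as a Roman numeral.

DXLIX = 549, CXCVI = 196, CCII = 202
549 - 196 = 353
353 - 202 = 151

CLI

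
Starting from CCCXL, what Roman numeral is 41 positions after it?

CCCXL = 340
340 + 41 = 381

CCCLXXXI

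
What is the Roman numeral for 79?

Convert 79 to Roman numerals:
  79 contains 1×50 (L)
  29 contains 2×10 (XX)
  9 contains 1×9 (IX)

LXXIX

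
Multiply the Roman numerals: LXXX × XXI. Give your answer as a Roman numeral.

LXXX = 80
XXI = 21
80 × 21 = 1680

MDCLXXX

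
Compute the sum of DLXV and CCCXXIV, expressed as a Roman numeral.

DLXV = 565
CCCXXIV = 324
565 + 324 = 889

DCCCLXXXIX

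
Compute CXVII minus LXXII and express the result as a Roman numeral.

CXVII = 117
LXXII = 72
117 - 72 = 45

XLV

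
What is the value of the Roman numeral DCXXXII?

DCXXXII: D=500, C=100, X=10, X=10, X=10, I=1, I=1
500 + 100 + 10 + 10 + 10 + 1 + 1 = 632

632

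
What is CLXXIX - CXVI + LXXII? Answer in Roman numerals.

CLXXIX = 179, CXVI = 116, LXXII = 72
179 - 116 = 63
63 + 72 = 135

CXXXV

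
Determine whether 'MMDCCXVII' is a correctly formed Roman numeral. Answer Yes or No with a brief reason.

'MMDCCXVII': Check the rules: uses only the symbols I, V, X, L, C, D, M; no symbol is repeated more than three times in a row; V, L and D each appear at most once; no smaller symbol precedes a larger one (values never increase from left to right). Value: M (1000) + M (1000) + D (500) + C (100) + C (100) + X (10) + V (5) + I (1) + I (1) = 2717. So it is a valid standard Roman numeral.

Yes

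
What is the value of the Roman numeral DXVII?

DXVII: D=500, X=10, V=5, I=1, I=1
500 + 10 + 5 + 1 + 1 = 517

517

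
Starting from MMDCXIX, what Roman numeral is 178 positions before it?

MMDCXIX = 2619
2619 - 178 = 2441

MMCDXLI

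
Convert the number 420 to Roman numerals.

Convert 420 to Roman numerals:
  420 contains 1×400 (CD)
  20 contains 2×10 (XX)

CDXX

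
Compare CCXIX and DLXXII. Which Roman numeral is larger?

CCXIX = 219
DLXXII = 572
572 is larger

DLXXII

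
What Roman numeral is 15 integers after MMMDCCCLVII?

MMMDCCCLVII = 3857
3857 + 15 = 3872

MMMDCCCLXXII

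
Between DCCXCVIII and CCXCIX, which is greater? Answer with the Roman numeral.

DCCXCVIII = 798
CCXCIX = 299
798 is larger

DCCXCVIII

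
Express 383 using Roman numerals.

Convert 383 to Roman numerals:
  383 contains 3×100 (CCC)
  83 contains 1×50 (L)
  33 contains 3×10 (XXX)
  3 contains 3×1 (III)

CCCLXXXIII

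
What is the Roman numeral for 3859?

Convert 3859 to Roman numerals:
  3859 contains 3×1000 (MMM)
  859 contains 1×500 (D)
  359 contains 3×100 (CCC)
  59 contains 1×50 (L)
  9 contains 1×9 (IX)

MMMDCCCLIX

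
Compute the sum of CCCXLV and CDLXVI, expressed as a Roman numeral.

CCCXLV = 345
CDLXVI = 466
345 + 466 = 811

DCCCXI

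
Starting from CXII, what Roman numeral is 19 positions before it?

CXII = 112
112 - 19 = 93

XCIII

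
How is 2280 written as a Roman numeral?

Convert 2280 to Roman numerals:
  2280 contains 2×1000 (MM)
  280 contains 2×100 (CC)
  80 contains 1×50 (L)
  30 contains 3×10 (XXX)

MMCCLXXX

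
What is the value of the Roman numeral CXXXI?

CXXXI: C=100, X=10, X=10, X=10, I=1
100 + 10 + 10 + 10 + 1 = 131

131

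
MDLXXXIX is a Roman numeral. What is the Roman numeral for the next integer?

MDLXXXIX = 1589, so the next integer is 1589 + 1 = 1590

MDXC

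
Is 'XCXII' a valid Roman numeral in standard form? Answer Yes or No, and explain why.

'XCXII': X cannot come right after the subtractive pair XC: once X is subtracted in XC, the next symbol must be smaller than X

No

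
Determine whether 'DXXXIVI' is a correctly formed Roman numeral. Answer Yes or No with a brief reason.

'DXXXIVI': I cannot come right after the subtractive pair IV: once I is subtracted in IV, the next symbol must be smaller than I

No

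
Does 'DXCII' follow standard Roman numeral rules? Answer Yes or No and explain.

'DXCII': Check the rules: uses only the symbols I, V, X, L, C, D, M; no symbol is repeated more than three times in a row; V, L and D each appear at most once; the only place a smaller symbol precedes a larger one is the allowed subtractive pair XC, the symbol right after such a pair (if any) is smaller than the pair's first symbol, and otherwise the values never increase from left to right. Value: D (500) + XC (90) + I (1) + I (1) = 592. So it is a valid standard Roman numeral.

Yes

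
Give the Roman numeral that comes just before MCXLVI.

MCXLVI = 1146; previous is 1145

MCXLV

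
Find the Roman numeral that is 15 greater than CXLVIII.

CXLVIII = 148
148 + 15 = 163

CLXIII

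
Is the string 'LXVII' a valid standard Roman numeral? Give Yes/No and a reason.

'LXVII': Check the rules: uses only the symbols I, V, X, L, C, D, M; no symbol is repeated more than three times in a row; V, L and D each appear at most once; no smaller symbol precedes a larger one (values never increase from left to right). Value: L (50) + X (10) + V (5) + I (1) + I (1) = 67. So it is a valid standard Roman numeral.

Yes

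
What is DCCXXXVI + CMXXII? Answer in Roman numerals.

DCCXXXVI = 736
CMXXII = 922
736 + 922 = 1658

MDCLVIII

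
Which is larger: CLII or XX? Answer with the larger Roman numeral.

CLII = 152
XX = 20
152 is larger

CLII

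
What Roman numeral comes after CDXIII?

CDXIII = 413, so the next integer is 413 + 1 = 414

CDXIV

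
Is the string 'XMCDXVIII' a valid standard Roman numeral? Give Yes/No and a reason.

'XMCDXVIII': Invalid subtractive combination: XM

No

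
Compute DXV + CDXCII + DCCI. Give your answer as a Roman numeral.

DXV = 515, CDXCII = 492, DCCI = 701
515 + 492 = 1007
1007 + 701 = 1708

MDCCVIII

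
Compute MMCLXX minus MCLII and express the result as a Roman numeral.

MMCLXX = 2170
MCLII = 1152
2170 - 1152 = 1018

MXVIII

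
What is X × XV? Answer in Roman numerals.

X = 10
XV = 15
10 × 15 = 150

CL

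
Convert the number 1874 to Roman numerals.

Convert 1874 to Roman numerals:
  1874 contains 1×1000 (M)
  874 contains 1×500 (D)
  374 contains 3×100 (CCC)
  74 contains 1×50 (L)
  24 contains 2×10 (XX)
  4 contains 1×4 (IV)

MDCCCLXXIV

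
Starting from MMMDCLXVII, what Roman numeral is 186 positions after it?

MMMDCLXVII = 3667
3667 + 186 = 3853

MMMDCCCLIII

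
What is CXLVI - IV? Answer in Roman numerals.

CXLVI = 146
IV = 4
146 - 4 = 142

CXLII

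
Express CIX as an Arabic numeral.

CIX: C=100, IX=9
100 + 9 = 109

109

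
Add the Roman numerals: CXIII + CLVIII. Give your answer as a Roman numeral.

CXIII = 113
CLVIII = 158
113 + 158 = 271

CCLXXI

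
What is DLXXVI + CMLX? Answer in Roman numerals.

DLXXVI = 576
CMLX = 960
576 + 960 = 1536

MDXXXVI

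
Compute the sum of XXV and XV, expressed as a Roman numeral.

XXV = 25
XV = 15
25 + 15 = 40

XL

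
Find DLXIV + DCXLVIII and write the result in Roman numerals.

DLXIV = 564
DCXLVIII = 648
564 + 648 = 1212

MCCXII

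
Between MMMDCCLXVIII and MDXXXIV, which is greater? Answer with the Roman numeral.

MMMDCCLXVIII = 3768
MDXXXIV = 1534
3768 is larger

MMMDCCLXVIII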